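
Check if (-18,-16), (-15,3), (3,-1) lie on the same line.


-18*(3+ 1) - 15*(-1+ 16) + 3*(-16-3)
= -72 - 225 - 57 = -354

No, not collinear (determinant = -354)


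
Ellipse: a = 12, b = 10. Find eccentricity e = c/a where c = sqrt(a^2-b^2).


c = sqrt(144-100) = sqrt(44) = 6.6332
e = c/a = sqrt(44)/12 = 0.5528

e = 0.5528


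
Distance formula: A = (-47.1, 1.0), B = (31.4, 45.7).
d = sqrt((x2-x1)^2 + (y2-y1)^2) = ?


dx = 31.4 + 47.1 = 78.5
dy = 45.7 - 1.0 = 44.7
d = sqrt(6162.25 + 1998.09) = sqrt(8160.34) = 90.3346

90.3346


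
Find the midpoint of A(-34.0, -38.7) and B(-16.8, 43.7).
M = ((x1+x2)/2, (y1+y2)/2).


Mx = (-34.0 - 16.8)/2 = -50.8/2 = -25.4000
My = (-38.7 + 43.7)/2 = 5.0/2 = 2.5000

(-25.4000, 2.5000)


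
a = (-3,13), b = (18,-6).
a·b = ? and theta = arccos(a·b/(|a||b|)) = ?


a·b = -3*18 + 13*(-6) = -54 - 78 = -132
|a| = sqrt(9+169) = 13.3417
|b| = sqrt(324+36) = 18.9737
cos(theta) = -132/(sqrt(178)*sqrt(360)) = -132/sqrt(64080) = -0.521450
theta = arccos(-132/sqrt(64080)) = 121.4296 degrees

a·b = -132, theta = 121.4296 deg


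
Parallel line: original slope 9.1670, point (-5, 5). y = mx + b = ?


Parallel lines have equal slopes.
m2 = 9.1670
b2 = 5 - 9.1670*(-5) = 50.8350

y = 9.1670x + 50.8350


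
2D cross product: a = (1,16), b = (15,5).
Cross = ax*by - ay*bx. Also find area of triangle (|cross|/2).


cross = 1*5 - 16*15 = 5 - 240 = -235
Triangle area = |-235|/2 = 235/2 = 117.5000

cross = -235, triangle area = 117.5000


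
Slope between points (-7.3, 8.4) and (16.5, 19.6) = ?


dy = 19.6 - 8.4 = 11.2
dx = 16.5 + 7.3 = 23.8
m = 11.2/23.8 = 0.4706

m = 0.4706


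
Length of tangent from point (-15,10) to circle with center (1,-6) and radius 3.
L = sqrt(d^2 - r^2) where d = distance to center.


d = sqrt((-15-1)^2 + (10+ 6)^2) = sqrt(256+256) = 22.6274
L = sqrt(512.0000 - 9) = sqrt(503.0000) = 22.4277

22.4277


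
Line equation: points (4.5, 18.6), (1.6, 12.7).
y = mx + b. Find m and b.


m = (-5.9)/(-2.9) = 2.0345
b = y1 - m*x1 = 18.6 - (-5.9*4.5)/(-2.9) = 18.6 - 9.1552 = 9.4448

y = 2.0345x + 9.4448


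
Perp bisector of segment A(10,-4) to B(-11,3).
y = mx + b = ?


Midpoint = (-0.5, -0.5)
Slope of AB = dy/dx = 7/(-21) = -0.3333
Perp slope = -dx/dy = 21/7 = 3.0000
b = My - (perp slope)*Mx = -0.5 + (-21*(-0.5))/7 = -0.5 + 1.5000 = 1.0000

y = 3.0000x + 1.0000


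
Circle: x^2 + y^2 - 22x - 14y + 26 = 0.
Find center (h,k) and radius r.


h = -D/2 = 22/2 = 11
k = -E/2 = 14/2 = 7
r^2 = h^2 + k^2 - F = 121 + 49 - 26 = 144
r = 12

Center (11, 7), radius = 12


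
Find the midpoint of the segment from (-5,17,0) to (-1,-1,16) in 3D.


Mx = (-5- 1)/2 = -3.0000
My = (17- 1)/2 = 8.0000
Mz = (0+16)/2 = 8.0000

M = (-3.0000, 8.0000, 8.0000)


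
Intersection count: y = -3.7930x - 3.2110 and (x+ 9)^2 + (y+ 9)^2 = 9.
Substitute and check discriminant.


Substitute y = -3.7930x - 3.2110: (x+ 9)^2 + (-3.7930x- 3.2110+ 9)^2 = 9
Expand to Ax^2 + Bx + C = 0, where b-k = 5.789
A = 1+m^2 = 15.386849
B = 2(m(b-k) - h) = 2(-3.7930*5.789 + 9) = -25.915354
C = h^2 + (b-k)^2 - r^2 = 81 + 33.512521 - 9 = 105.512521
disc = B^2-4AC = 671.6056 - 6494.0209 = -5822.4153
disc < 0

0 intersection points


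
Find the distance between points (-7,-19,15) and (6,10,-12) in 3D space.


dx=13, dy=29, dz=-27
d = sqrt(169+841+729) = sqrt(1739) = 41.7013

41.7013


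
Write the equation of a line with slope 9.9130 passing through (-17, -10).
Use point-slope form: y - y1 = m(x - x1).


y + 10 = 9.9130(x + 17)
y = 9.9130x - 10 - 9.9130*(-17)
y = 9.9130x + 158.5210

y = 9.9130x + 158.5210


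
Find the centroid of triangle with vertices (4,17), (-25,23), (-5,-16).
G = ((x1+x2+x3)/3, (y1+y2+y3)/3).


Gx = (4- 25- 5)/3 = -26/3 = -8.6667
Gy = (17+23- 16)/3 = 24/3 = 8.0000

G = (-8.6667, 8.0000)


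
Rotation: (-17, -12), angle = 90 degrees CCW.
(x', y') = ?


cos(90) = 0, sin(90) = 1
x' = -17*0 + 12*1 = 12
y' = -17*1 - 12*0 = -17

(12, -17)


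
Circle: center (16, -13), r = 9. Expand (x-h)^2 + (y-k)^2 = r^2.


(x-16)^2 + (y+ 13)^2 = 9^2
D = -2h = -32, E = -2k = 26
F = h^2+k^2-r^2 = 256+169-81 = 344

x^2 + y^2 - 32x + 26y + 344 = 0


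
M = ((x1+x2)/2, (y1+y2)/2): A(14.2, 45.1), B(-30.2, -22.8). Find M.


Mx = (14.2 - 30.2)/2 = -16.0/2 = -8.0000
My = (45.1 - 22.8)/2 = 22.3/2 = 11.1500

(-8.0000, 11.1500)


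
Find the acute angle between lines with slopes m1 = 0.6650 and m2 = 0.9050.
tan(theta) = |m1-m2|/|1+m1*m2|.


m1-m2 = -0.24
1+m1*m2 = 1.601825
tan(theta) = |-0.24/1.601825| = 0.149829
theta = arctan(|-0.24/1.601825|) = 8.5212 degrees (acute angle)

8.5212 degrees


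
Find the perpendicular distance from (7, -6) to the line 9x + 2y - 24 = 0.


|9*7 + 2*(-6) - 24| = |27| = 27
sqrt(81 + 4) = sqrt(85) = 9.2195
d = 27/sqrt(85) = 2.9286

2.9286


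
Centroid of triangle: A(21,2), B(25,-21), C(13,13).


Gx = (21+25+13)/3 = 59/3 = 19.6667
Gy = (2- 21+13)/3 = -6/3 = -2.0000

G = (19.6667, -2.0000)


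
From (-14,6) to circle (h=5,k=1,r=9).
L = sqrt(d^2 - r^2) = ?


d = sqrt((-14-5)^2 + (6-1)^2) = sqrt(361+25) = 19.6469
L = sqrt(386.0000 - 81) = sqrt(305.0000) = 17.4642

17.4642


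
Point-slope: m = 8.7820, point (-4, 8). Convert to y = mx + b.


y - 8 = 8.7820(x + 4)
y = 8.7820x + 8 - 8.7820*(-4)
y = 8.7820x + 43.1280

y = 8.7820x + 43.1280


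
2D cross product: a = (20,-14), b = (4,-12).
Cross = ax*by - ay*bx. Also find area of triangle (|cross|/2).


cross = 20*(-12) + 14*4 = -240 + 56 = -184
Triangle area = |-184|/2 = 184/2 = 92.0000

cross = -184, triangle area = 92.0000


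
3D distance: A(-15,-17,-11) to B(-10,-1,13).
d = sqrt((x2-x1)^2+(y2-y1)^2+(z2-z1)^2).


dx=5, dy=16, dz=24
d = sqrt(25+256+576) = sqrt(857) = 29.2746

29.2746


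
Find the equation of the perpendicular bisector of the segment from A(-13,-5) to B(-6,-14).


Midpoint = (-9.5, -9.5)
Slope of AB = dy/dx = -9/7 = -1.2857
Perp slope = -dx/dy = 7/9 = 0.7778
b = My - (perp slope)*Mx = -9.5 + (7*(-9.5))/(-9) = -9.5 + 7.3889 = -2.1111

y = 0.7778x - 2.1111


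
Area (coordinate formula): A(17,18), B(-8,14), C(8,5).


17*(14-5) = 153
-8*(5-18) = 104
8*(18-14) = 32
sum = 289
Area = |289|/2 = 144.5000

144.5000 sq units


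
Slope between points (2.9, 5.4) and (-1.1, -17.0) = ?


dy = -17.0 - 5.4 = -22.4
dx = -1.1 - 2.9 = -4.0
m = -22.4/(-4.0) = 5.6000

m = 5.6000


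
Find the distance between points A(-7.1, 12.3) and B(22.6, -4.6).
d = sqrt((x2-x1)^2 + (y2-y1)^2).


dx = 22.6 + 7.1 = 29.7
dy = -4.6 - 12.3 = -16.9
d = sqrt(882.09 + 285.61) = sqrt(1167.7) = 34.1716

34.1716


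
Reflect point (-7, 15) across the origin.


Reflection rule for origin: (-x, -y)
(-7, 15) -> (7, -15)

(7, -15)


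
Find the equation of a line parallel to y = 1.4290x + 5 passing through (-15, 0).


Parallel lines have equal slopes.
m2 = 1.4290
b2 = 0 - 1.4290*(-15) = 21.4350

y = 1.4290x + 21.4350


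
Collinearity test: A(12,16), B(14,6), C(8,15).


12*(6-15) + 14*(15-16) + 8*(16-6)
= -108 - 14 + 80 = -42

No, not collinear (determinant = -42)


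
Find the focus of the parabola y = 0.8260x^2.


a = 0.8260
4a = 3.3040
focus = (0, 1/3.3040) = (0, 0.3027)

Focus = (0, 0.3027)


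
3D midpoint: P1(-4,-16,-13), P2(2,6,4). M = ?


Mx = (-4+2)/2 = -1.0000
My = (-16+6)/2 = -5.0000
Mz = (-13+4)/2 = -4.5000

M = (-1.0000, -5.0000, -4.5000)


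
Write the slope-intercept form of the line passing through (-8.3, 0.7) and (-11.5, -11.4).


m = (-12.1)/(-3.2) = 3.7813
b = y1 - m*x1 = 0.7 - (-12.1*(-8.3))/(-3.2) = 0.7 + 31.3844 = 32.0844

y = 3.7813x + 32.0844


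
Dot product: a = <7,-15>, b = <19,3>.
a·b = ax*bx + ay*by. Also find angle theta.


a·b = 7*19 - 15*3 = 133 - 45 = 88
|a| = sqrt(49+225) = 16.5529
|b| = sqrt(361+9) = 19.2354
cos(theta) = 88/(sqrt(274)*sqrt(370)) = 88/sqrt(101380) = 0.276380
theta = arccos(88/sqrt(101380)) = 73.9557 degrees

a·b = 88, theta = 73.9557 deg


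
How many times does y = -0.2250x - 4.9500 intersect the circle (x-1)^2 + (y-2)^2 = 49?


Substitute y = -0.2250x - 4.9500: (x-1)^2 + (-0.2250x- 4.9500-2)^2 = 49
Expand to Ax^2 + Bx + C = 0, where b-k = -6.95
A = 1+m^2 = 1.050625
B = 2(m(b-k) - h) = 2(-0.2250*(-6.95) - 1) = 1.1275
C = h^2 + (b-k)^2 - r^2 = 1 + 48.3025 - 49 = 0.3025
disc = B^2-4AC = 1.2713 - 1.2713 = 0
disc = 0

1 intersection point (tangent)


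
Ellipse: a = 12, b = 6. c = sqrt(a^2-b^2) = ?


c^2 = 12^2 - 6^2 = 144 - 36 = 108
c = sqrt(108) = 10.3923

c = 10.3923


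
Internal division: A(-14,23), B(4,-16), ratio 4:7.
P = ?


Px = (4*4 + 7*(-14))/11 = -82/11 = -7.4545
Py = (4*(-16) + 7*23)/11 = 97/11 = 8.8182

P = (-7.4545, 8.8182)


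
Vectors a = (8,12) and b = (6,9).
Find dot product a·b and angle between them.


a·b = 8*6 + 12*9 = 48 + 108 = 156
|a| = sqrt(64+144) = 14.4222
|b| = sqrt(36+81) = 10.8167
cos(theta) = 156/(sqrt(208)*sqrt(117)) = 156/sqrt(24336) = 1
theta = arccos(156/sqrt(24336)) = 0 degrees

a·b = 156, theta = 0 deg


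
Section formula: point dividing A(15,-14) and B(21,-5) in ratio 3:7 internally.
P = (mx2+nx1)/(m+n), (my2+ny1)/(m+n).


Px = (3*21 + 7*15)/10 = 168/10 = 16.8000
Py = (3*(-5) + 7*(-14))/10 = -113/10 = -11.3000

P = (16.8000, -11.3000)


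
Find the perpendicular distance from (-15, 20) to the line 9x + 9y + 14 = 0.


|9*(-15) + 9*20 + 14| = |59| = 59
sqrt(81 + 81) = sqrt(162) = 12.7279
d = 59/sqrt(162) = 4.6355

4.6355


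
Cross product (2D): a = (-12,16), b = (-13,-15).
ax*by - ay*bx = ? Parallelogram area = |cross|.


cross = -12*(-15) - 16*(-13) = 180 + 208 = 388
Parallelogram area = |388| = 388

cross = 388, parallelogram area = 388


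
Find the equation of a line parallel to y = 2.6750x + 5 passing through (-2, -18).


Parallel lines have equal slopes.
m2 = 2.6750
b2 = -18 - 2.6750*(-2) = -12.6500

y = 2.6750x - 12.6500


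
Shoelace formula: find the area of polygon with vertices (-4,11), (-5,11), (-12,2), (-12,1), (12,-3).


sum(xi*y_{i+1}) = -4*11 - 5*2 - 12*1 - 12*(-3) + 12*11 = 102
sum(yi*x_{i+1}) = 11*(-5) + 11*(-12) + 2*(-12) + 1*12 - 3*(-4) = -187
Area = |102 + 187|/2 = 289/2 = 144.5000

144.5000 sq units


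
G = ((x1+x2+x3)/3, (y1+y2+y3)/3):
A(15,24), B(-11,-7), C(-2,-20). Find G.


Gx = (15- 11- 2)/3 = 2/3 = 0.6667
Gy = (24- 7- 20)/3 = -3/3 = -1.0000

G = (0.6667, -1.0000)


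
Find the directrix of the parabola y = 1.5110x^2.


a = 1.5110
1/(4a) = 0.1655
directrix: y = -0.1655 = -0.1655

y = -0.1655


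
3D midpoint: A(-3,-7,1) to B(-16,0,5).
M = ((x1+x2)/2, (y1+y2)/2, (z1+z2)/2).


Mx = (-3- 16)/2 = -9.5000
My = (-7+0)/2 = -3.5000
Mz = (1+5)/2 = 3.0000

M = (-9.5000, -3.5000, 3.0000)


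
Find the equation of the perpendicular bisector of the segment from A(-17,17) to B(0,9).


Midpoint = (-8.5, 13)
Slope of AB = dy/dx = -8/17 = -0.4706
Perp slope = -dx/dy = 17/8 = 2.1250
b = My - (perp slope)*Mx = 13 + (17*(-8.5))/(-8) = 13 + 18.0625 = 31.0625

y = 2.1250x + 31.0625


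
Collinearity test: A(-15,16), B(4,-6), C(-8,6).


-15*(-6-6) + 4*(6-16) - 8*(16+ 6)
= 180 - 40 - 176 = -36

No, not collinear (determinant = -36)


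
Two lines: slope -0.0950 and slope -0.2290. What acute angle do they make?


m1-m2 = 0.134
1+m1*m2 = 1.021755
tan(theta) = |0.134/1.021755| = 0.131147
theta = arctan(|0.134/1.021755|) = 7.4715 degrees (acute angle)

7.4715 degrees


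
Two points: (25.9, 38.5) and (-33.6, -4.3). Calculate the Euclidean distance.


dx = -33.6 - 25.9 = -59.5
dy = -4.3 - 38.5 = -42.8
d = sqrt(3540.25 + 1831.84) = sqrt(5372.09) = 73.2945

73.2945


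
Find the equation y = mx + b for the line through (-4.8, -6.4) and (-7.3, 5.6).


m = (12.0)/(-2.5) = -4.8000
b = y1 - m*x1 = -6.4 - (12.0*(-4.8))/(-2.5) = -6.4 - 23.0400 = -29.4400

y = -4.8000x - 29.4400


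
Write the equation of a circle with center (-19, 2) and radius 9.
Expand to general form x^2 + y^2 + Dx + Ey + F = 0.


(x+ 19)^2 + (y-2)^2 = 9^2
D = -2h = 38, E = -2k = -4
F = h^2+k^2-r^2 = 361+4-81 = 284

x^2 + y^2 + 38x - 4y + 284 = 0


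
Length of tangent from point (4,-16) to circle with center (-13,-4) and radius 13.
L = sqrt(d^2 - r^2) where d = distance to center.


d = sqrt((4+ 13)^2 + (-16+ 4)^2) = sqrt(289+144) = 20.8087
L = sqrt(433.0000 - 169) = sqrt(264.0000) = 16.2481

16.2481


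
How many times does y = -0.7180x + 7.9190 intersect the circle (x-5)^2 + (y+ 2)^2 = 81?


Substitute y = -0.7180x + 7.9190: (x-5)^2 + (-0.7180x+7.9190+ 2)^2 = 81
Expand to Ax^2 + Bx + C = 0, where b-k = 9.919
A = 1+m^2 = 1.515524
B = 2(m(b-k) - h) = 2(-0.7180*9.919 - 5) = -24.243684
C = h^2 + (b-k)^2 - r^2 = 25 + 98.386561 - 81 = 42.386561
disc = B^2-4AC = 587.7562 - 256.9514 = 330.8048
disc > 0

2 intersection points


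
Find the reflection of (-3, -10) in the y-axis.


Reflection rule for y-axis: (-x, y)
(-3, -10) -> (3, -10)

(3, -10)


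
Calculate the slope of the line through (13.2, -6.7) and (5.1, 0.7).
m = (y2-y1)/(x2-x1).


dy = 0.7 + 6.7 = 7.4
dx = 5.1 - 13.2 = -8.1
m = 7.4/(-8.1) = -0.9136

m = -0.9136


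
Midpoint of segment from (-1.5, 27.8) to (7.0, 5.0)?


Mx = (-1.5 + 7.0)/2 = 5.5/2 = 2.7500
My = (27.8 + 5.0)/2 = 32.8/2 = 16.4000

(2.7500, 16.4000)


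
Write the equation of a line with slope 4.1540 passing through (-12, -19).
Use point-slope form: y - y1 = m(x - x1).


y + 19 = 4.1540(x + 12)
y = 4.1540x - 19 - 4.1540*(-12)
y = 4.1540x + 30.8480

y = 4.1540x + 30.8480


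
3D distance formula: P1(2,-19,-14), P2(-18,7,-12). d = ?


dx=-20, dy=26, dz=2
d = sqrt(400+676+4) = sqrt(1080) = 32.8634

32.8634


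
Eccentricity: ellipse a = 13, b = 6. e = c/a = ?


c = sqrt(169-36) = sqrt(133) = 11.5326
e = c/a = sqrt(133)/13 = 0.8871

e = 0.8871


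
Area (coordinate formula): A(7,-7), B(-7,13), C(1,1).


7*(13-1) = 84
-7*(1+ 7) = -56
1*(-7-13) = -20
sum = 8
Area = |8|/2 = 4.0000

4.0000 sq units


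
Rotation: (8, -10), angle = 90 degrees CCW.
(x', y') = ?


cos(90) = 0, sin(90) = 1
x' = 8*0 + 10*1 = 10
y' = 8*1 - 10*0 = 8

(10, 8)


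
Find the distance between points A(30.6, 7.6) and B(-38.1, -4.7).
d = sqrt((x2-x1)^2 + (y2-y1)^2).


dx = -38.1 - 30.6 = -68.7
dy = -4.7 - 7.6 = -12.3
d = sqrt(4719.69 + 151.29) = sqrt(4870.98) = 69.7924

69.7924


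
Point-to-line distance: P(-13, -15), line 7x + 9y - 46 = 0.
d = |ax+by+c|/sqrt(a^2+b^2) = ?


|7*(-13) + 9*(-15) - 46| = |-272| = 272
sqrt(49 + 81) = sqrt(130) = 11.4018
d = 272/sqrt(130) = 23.8560

23.8560


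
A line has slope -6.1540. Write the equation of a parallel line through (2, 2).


Parallel lines have equal slopes.
m2 = -6.1540
b2 = 2 + 6.1540*2 = 14.3080

y = -6.1540x + 14.3080


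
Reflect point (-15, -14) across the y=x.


Reflection rule for y=x: (y, x)
(-15, -14) -> (-14, -15)

(-14, -15)


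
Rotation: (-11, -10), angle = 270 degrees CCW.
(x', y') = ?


cos(270) = 0, sin(270) = -1
x' = -11*0 + 10*(-1) = -10
y' = -11*(-1) - 10*0 = 11

(-10, 11)


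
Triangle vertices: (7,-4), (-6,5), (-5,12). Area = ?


7*(5-12) = -49
-6*(12+ 4) = -96
-5*(-4-5) = 45
sum = -100
Area = |-100|/2 = 50.0000

50.0000 sq units


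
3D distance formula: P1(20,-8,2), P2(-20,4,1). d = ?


dx=-40, dy=12, dz=-1
d = sqrt(1600+144+1) = sqrt(1745) = 41.7732

41.7732


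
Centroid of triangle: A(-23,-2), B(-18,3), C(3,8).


Gx = (-23- 18+3)/3 = -38/3 = -12.6667
Gy = (-2+3+8)/3 = 9/3 = 3.0000

G = (-12.6667, 3.0000)


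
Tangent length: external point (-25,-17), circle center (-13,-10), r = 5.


d = sqrt((-25+ 13)^2 + (-17+ 10)^2) = sqrt(144+49) = 13.8924
L = sqrt(193.0000 - 25) = sqrt(168.0000) = 12.9615

12.9615


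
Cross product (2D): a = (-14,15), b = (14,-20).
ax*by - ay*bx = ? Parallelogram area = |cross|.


cross = -14*(-20) - 15*14 = 280 - 210 = 70
Parallelogram area = |70| = 70

cross = 70, parallelogram area = 70


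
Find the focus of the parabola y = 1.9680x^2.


a = 1.9680
4a = 7.8720
focus = (0, 1/7.8720) = (0, 0.1270)

Focus = (0, 0.1270)


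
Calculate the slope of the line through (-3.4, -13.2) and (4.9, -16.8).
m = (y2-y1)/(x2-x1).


dy = -16.8 + 13.2 = -3.6
dx = 4.9 + 3.4 = 8.3
m = -3.6/8.3 = -0.4337

m = -0.4337


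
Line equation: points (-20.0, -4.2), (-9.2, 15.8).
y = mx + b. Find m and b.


m = (20.0)/(10.8) = 1.8519
b = y1 - m*x1 = -4.2 - (20.0*(-20.0))/(10.8) = -4.2 + 37.0370 = 32.8370

y = 1.8519x + 32.8370


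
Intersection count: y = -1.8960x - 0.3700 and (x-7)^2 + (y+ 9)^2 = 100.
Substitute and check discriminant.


Substitute y = -1.8960x - 0.3700: (x-7)^2 + (-1.8960x- 0.3700+ 9)^2 = 100
Expand to Ax^2 + Bx + C = 0, where b-k = 8.63
A = 1+m^2 = 4.594816
B = 2(m(b-k) - h) = 2(-1.8960*8.63 - 7) = -46.72496
C = h^2 + (b-k)^2 - r^2 = 49 + 74.4769 - 100 = 23.4769
disc = B^2-4AC = 2183.2219 - 431.4881 = 1751.7338
disc > 0

2 intersection points


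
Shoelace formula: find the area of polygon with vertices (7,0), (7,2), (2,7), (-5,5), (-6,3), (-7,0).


sum(xi*y_{i+1}) = 7*2 + 7*7 + 2*5 - 5*3 - 6*0 - 7*0 = 58
sum(yi*x_{i+1}) = 0*7 + 2*2 + 7*(-5) + 5*(-6) + 3*(-7) + 0*7 = -82
Area = |58 + 82|/2 = 140/2 = 70.0000

70.0000 sq units


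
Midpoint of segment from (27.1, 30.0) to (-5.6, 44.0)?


Mx = (27.1 - 5.6)/2 = 21.5/2 = 10.7500
My = (30.0 + 44.0)/2 = 74.0/2 = 37.0000

(10.7500, 37.0000)


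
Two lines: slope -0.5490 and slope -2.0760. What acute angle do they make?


m1-m2 = 1.527
1+m1*m2 = 2.139724
tan(theta) = |1.527/2.139724| = 0.713643
theta = arctan(|1.527/2.139724|) = 35.5133 degrees (acute angle)

35.5133 degrees


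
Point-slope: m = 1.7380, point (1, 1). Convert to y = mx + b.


y - 1 = 1.7380(x - 1)
y = 1.7380x + 1 - 1.7380*1
y = 1.7380x - 0.7380

y = 1.7380x - 0.7380


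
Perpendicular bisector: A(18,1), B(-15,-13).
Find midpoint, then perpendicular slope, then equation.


Midpoint = (1.5, -6)
Slope of AB = dy/dx = -14/(-33) = 0.4242
Perp slope = -dx/dy = -33/14 = -2.3571
b = My - (perp slope)*Mx = -6 + (-33*1.5)/(-14) = -6 + 3.5357 = -2.4643

y = -2.3571x - 2.4643


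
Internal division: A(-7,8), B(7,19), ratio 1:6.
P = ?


Px = (1*7 + 6*(-7))/7 = -35/7 = -5.0000
Py = (1*19 + 6*8)/7 = 67/7 = 9.5714

P = (-5.0000, 9.5714)


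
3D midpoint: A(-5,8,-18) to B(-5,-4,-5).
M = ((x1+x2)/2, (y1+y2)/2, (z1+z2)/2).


Mx = (-5- 5)/2 = -5.0000
My = (8- 4)/2 = 2.0000
Mz = (-18- 5)/2 = -11.5000

M = (-5.0000, 2.0000, -11.5000)


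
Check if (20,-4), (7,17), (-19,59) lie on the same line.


20*(17-59) + 7*(59+ 4) - 19*(-4-17)
= -840 + 441 + 399 = 0

Yes, collinear (determinant = 0)


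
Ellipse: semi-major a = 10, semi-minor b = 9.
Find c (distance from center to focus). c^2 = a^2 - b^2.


c^2 = 10^2 - 9^2 = 100 - 81 = 19
c = sqrt(19) = 4.3589

c = 4.3589


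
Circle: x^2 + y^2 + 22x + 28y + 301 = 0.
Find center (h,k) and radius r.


h = -D/2 = -22/2 = -11
k = -E/2 = -28/2 = -14
r^2 = h^2 + k^2 - F = 121 + 196 - 301 = 16
r = 4

Center (-11, -14), radius = 4


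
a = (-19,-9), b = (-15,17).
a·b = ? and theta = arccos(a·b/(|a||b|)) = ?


a·b = -19*(-15) - 9*17 = 285 - 153 = 132
|a| = sqrt(361+81) = 21.0238
|b| = sqrt(225+289) = 22.6716
cos(theta) = 132/(sqrt(442)*sqrt(514)) = 132/sqrt(227188) = 0.276937
theta = arccos(132/sqrt(227188)) = 73.9225 degrees

a·b = 132, theta = 73.9225 deg


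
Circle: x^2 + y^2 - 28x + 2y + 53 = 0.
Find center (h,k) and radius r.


h = -D/2 = 28/2 = 14
k = -E/2 = -2/2 = -1
r^2 = h^2 + k^2 - F = 196 + 1 - 53 = 144
r = 12

Center (14, -1), radius = 12


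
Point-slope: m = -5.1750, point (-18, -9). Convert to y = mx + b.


y + 9 = -5.1750(x + 18)
y = -5.1750x - 9 + 5.1750*(-18)
y = -5.1750x - 102.1500

y = -5.1750x - 102.1500


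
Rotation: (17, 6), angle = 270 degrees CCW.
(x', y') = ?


cos(270) = 0, sin(270) = -1
x' = 17*0 - 6*(-1) = 6
y' = 17*(-1) + 6*0 = -17

(6, -17)


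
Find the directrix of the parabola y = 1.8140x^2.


a = 1.8140
1/(4a) = 0.1378
directrix: y = -0.1378 = -0.1378

y = -0.1378


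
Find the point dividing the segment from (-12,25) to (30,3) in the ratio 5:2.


Px = (5*30 + 2*(-12))/7 = 126/7 = 18.0000
Py = (5*3 + 2*25)/7 = 65/7 = 9.2857

P = (18.0000, 9.2857)


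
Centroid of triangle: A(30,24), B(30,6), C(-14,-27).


Gx = (30+30- 14)/3 = 46/3 = 15.3333
Gy = (24+6- 27)/3 = 3/3 = 1.0000

G = (15.3333, 1.0000)


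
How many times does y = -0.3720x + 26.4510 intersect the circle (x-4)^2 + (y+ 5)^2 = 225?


Substitute y = -0.3720x + 26.4510: (x-4)^2 + (-0.3720x+26.4510+ 5)^2 = 225
Expand to Ax^2 + Bx + C = 0, where b-k = 31.451
A = 1+m^2 = 1.138384
B = 2(m(b-k) - h) = 2(-0.3720*31.451 - 4) = -31.399544
C = h^2 + (b-k)^2 - r^2 = 16 + 989.165401 - 225 = 780.165401
disc = B^2-4AC = 985.9314 - 3552.5112 = -2566.5798
disc < 0

0 intersection points


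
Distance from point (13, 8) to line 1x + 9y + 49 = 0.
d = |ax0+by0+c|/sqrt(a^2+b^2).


|1*13 + 9*8 + 49| = |134| = 134
sqrt(1 + 81) = sqrt(82) = 9.0554
d = 134/sqrt(82) = 14.7978

14.7978


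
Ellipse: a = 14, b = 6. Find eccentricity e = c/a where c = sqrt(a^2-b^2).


c = sqrt(196-36) = sqrt(160) = 12.6491
e = c/a = sqrt(160)/14 = 0.9035

e = 0.9035


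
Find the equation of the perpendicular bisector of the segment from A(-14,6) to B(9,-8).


Midpoint = (-2.5, -1)
Slope of AB = dy/dx = -14/23 = -0.6087
Perp slope = -dx/dy = 23/14 = 1.6429
b = My - (perp slope)*Mx = -1 + (23*(-2.5))/(-14) = -1 + 4.1071 = 3.1071

y = 1.6429x + 3.1071


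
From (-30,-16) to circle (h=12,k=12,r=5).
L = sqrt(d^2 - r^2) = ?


d = sqrt((-30-12)^2 + (-16-12)^2) = sqrt(1764+784) = 50.4777
L = sqrt(2548.0000 - 25) = sqrt(2523.0000) = 50.2295

50.2295


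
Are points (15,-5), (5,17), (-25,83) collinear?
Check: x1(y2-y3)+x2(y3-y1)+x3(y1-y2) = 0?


15*(17-83) + 5*(83+ 5) - 25*(-5-17)
= -990 + 440 + 550 = 0

Yes, collinear (determinant = 0)


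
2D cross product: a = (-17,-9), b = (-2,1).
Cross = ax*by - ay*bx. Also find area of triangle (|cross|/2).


cross = -17*1 + 9*(-2) = -17 - 18 = -35
Triangle area = |-35|/2 = 35/2 = 17.5000

cross = -35, triangle area = 17.5000


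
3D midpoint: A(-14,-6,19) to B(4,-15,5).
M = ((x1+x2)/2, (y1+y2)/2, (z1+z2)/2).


Mx = (-14+4)/2 = -5.0000
My = (-6- 15)/2 = -10.5000
Mz = (19+5)/2 = 12.0000

M = (-5.0000, -10.5000, 12.0000)


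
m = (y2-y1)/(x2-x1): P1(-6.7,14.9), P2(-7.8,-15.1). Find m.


dy = -15.1 - 14.9 = -30.0
dx = -7.8 + 6.7 = -1.1
m = -30.0/(-1.1) = 27.2727

m = 27.2727


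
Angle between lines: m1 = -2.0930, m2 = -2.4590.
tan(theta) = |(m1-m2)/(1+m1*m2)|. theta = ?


m1-m2 = 0.366
1+m1*m2 = 6.146687
tan(theta) = |0.366/6.146687| = 0.059544
theta = arctan(|0.366/6.146687|) = 3.4076 degrees (acute angle)

3.4076 degrees


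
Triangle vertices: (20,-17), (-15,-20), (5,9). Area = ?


20*(-20-9) = -580
-15*(9+ 17) = -390
5*(-17+ 20) = 15
sum = -955
Area = |-955|/2 = 477.5000

477.5000 sq units


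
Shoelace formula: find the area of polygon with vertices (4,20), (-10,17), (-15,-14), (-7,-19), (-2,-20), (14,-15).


sum(xi*y_{i+1}) = 4*17 - 10*(-14) - 15*(-19) - 7*(-20) - 2*(-15) + 14*20 = 943
sum(yi*x_{i+1}) = 20*(-10) + 17*(-15) - 14*(-7) - 19*(-2) - 20*14 - 15*4 = -659
Area = |943 + 659|/2 = 1602/2 = 801.0000

801.0000 sq units


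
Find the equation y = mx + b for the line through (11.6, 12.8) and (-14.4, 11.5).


m = (-1.3)/(-26.0) = 0.0500
b = y1 - m*x1 = 12.8 - (-1.3*11.6)/(-26.0) = 12.8 - 0.5800 = 12.2200

y = 0.0500x + 12.2200


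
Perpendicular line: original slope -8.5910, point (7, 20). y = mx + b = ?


Perpendicular slope = -1/m1 = -1/(-8.5910) = 0.1164
b2 = y0 - m2*x0 = 20 + 7/(-8.5910) = 20 - 0.8148 = 19.1852

y = 0.1164x + 19.1852


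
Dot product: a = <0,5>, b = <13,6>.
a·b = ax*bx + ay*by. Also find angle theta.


a·b = 0*13 + 5*6 = 0 + 30 = 30
|a| = sqrt(0+25) = 5.0000
|b| = sqrt(169+36) = 14.3178
cos(theta) = 30/(sqrt(25)*sqrt(205)) = 30/sqrt(5125) = 0.419058
theta = arccos(30/sqrt(5125)) = 65.2249 degrees

a·b = 30, theta = 65.2249 deg


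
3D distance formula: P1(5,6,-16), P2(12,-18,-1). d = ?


dx=7, dy=-24, dz=15
d = sqrt(49+576+225) = sqrt(850) = 29.1548

29.1548


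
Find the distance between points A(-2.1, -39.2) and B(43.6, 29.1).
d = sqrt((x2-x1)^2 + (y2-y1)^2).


dx = 43.6 + 2.1 = 45.7
dy = 29.1 + 39.2 = 68.3
d = sqrt(2088.49 + 4664.89) = sqrt(6753.38) = 82.1790

82.1790


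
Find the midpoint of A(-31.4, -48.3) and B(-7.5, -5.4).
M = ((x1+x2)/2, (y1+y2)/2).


Mx = (-31.4 - 7.5)/2 = -38.9/2 = -19.4500
My = (-48.3 - 5.4)/2 = -53.7/2 = -26.8500

(-19.4500, -26.8500)


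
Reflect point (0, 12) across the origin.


Reflection rule for origin: (-x, -y)
(0, 12) -> (0, -12)

(0, -12)


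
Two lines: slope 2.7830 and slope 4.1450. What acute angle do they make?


m1-m2 = -1.362
1+m1*m2 = 12.535535
tan(theta) = |-1.362/12.535535| = 0.108651
theta = arctan(|-1.362/12.535535|) = 6.2009 degrees (acute angle)

6.2009 degrees


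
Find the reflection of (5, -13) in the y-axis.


Reflection rule for y-axis: (-x, y)
(5, -13) -> (-5, -13)

(-5, -13)


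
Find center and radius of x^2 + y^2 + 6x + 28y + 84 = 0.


h = -D/2 = -6/2 = -3
k = -E/2 = -28/2 = -14
r^2 = h^2 + k^2 - F = 9 + 196 - 84 = 121
r = 11

Center (-3, -14), radius = 11


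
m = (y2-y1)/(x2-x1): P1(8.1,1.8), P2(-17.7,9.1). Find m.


dy = 9.1 - 1.8 = 7.3
dx = -17.7 - 8.1 = -25.8
m = 7.3/(-25.8) = -0.2829

m = -0.2829


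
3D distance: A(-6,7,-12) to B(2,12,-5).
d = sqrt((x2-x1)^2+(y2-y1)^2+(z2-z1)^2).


dx=8, dy=5, dz=7
d = sqrt(64+25+49) = sqrt(138) = 11.7473

11.7473


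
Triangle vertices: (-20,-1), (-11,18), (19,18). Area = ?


-20*(18-18) = 0
-11*(18+ 1) = -209
19*(-1-18) = -361
sum = -570
Area = |-570|/2 = 285.0000

285.0000 sq units


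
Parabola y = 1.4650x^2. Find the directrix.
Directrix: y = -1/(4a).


a = 1.4650
1/(4a) = 0.1706
directrix: y = -0.1706 = -0.1706

y = -0.1706


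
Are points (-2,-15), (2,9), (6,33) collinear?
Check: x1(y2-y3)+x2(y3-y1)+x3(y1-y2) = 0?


-2*(9-33) + 2*(33+ 15) + 6*(-15-9)
= 48 + 96 - 144 = 0

Yes, collinear (determinant = 0)


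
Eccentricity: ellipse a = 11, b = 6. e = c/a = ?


c = sqrt(121-36) = sqrt(85) = 9.2195
e = c/a = sqrt(85)/11 = 0.8381

e = 0.8381


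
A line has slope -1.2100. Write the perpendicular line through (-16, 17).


Perpendicular slope = -1/m1 = -1/(-1.2100) = 0.8264
b2 = y0 - m2*x0 = 17 - 16/(-1.2100) = 17 + 13.2231 = 30.2231

y = 0.8264x + 30.2231


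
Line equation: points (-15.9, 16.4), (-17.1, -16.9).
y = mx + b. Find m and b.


m = (-33.3)/(-1.2) = 27.7500
b = y1 - m*x1 = 16.4 - (-33.3*(-15.9))/(-1.2) = 16.4 + 441.2250 = 457.6250

y = 27.7500x + 457.6250


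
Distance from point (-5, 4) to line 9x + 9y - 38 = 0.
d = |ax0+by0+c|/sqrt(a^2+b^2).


|9*(-5) + 9*4 - 38| = |-47| = 47
sqrt(81 + 81) = sqrt(162) = 12.7279
d = 47/sqrt(162) = 3.6927

3.6927


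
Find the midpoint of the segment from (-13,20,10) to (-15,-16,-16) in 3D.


Mx = (-13- 15)/2 = -14.0000
My = (20- 16)/2 = 2.0000
Mz = (10- 16)/2 = -3.0000

M = (-14.0000, 2.0000, -3.0000)


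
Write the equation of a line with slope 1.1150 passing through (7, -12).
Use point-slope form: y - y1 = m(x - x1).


y + 12 = 1.1150(x - 7)
y = 1.1150x - 12 - 1.1150*7
y = 1.1150x - 19.8050

y = 1.1150x - 19.8050


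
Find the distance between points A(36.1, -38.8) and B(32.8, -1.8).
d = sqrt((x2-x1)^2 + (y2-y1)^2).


dx = 32.8 - 36.1 = -3.3
dy = -1.8 + 38.8 = 37.0
d = sqrt(10.89 + 1369.0) = sqrt(1379.89) = 37.1469

37.1469


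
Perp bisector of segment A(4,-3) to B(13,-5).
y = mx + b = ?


Midpoint = (8.5, -4)
Slope of AB = dy/dx = -2/9 = -0.2222
Perp slope = -dx/dy = 9/2 = 4.5000
b = My - (perp slope)*Mx = -4 + (9*8.5)/(-2) = -4 - 38.2500 = -42.2500

y = 4.5000x - 42.2500


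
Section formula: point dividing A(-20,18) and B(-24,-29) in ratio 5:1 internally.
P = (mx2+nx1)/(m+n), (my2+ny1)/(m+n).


Px = (5*(-24) + 1*(-20))/6 = -140/6 = -23.3333
Py = (5*(-29) + 1*18)/6 = -127/6 = -21.1667

P = (-23.3333, -21.1667)


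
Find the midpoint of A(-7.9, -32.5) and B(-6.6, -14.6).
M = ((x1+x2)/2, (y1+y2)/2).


Mx = (-7.9 - 6.6)/2 = -14.5/2 = -7.2500
My = (-32.5 - 14.6)/2 = -47.1/2 = -23.5500

(-7.2500, -23.5500)


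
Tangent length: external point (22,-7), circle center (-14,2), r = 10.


d = sqrt((22+ 14)^2 + (-7-2)^2) = sqrt(1296+81) = 37.1080
L = sqrt(1377.0000 - 100) = sqrt(1277.0000) = 35.7351

35.7351


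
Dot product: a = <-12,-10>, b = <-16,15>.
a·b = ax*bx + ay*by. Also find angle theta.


a·b = -12*(-16) - 10*15 = 192 - 150 = 42
|a| = sqrt(144+100) = 15.6205
|b| = sqrt(256+225) = 21.9317
cos(theta) = 42/(sqrt(244)*sqrt(481)) = 42/sqrt(117364) = 0.122598
theta = arccos(42/sqrt(117364)) = 82.9580 degrees

a·b = 42, theta = 82.9580 deg


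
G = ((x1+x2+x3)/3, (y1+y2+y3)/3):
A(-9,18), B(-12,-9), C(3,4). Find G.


Gx = (-9- 12+3)/3 = -18/3 = -6.0000
Gy = (18- 9+4)/3 = 13/3 = 4.3333

G = (-6.0000, 4.3333)


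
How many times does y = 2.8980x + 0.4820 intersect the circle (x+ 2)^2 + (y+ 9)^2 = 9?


Substitute y = 2.8980x + 0.4820: (x+ 2)^2 + (2.8980x+0.4820+ 9)^2 = 9
Expand to Ax^2 + Bx + C = 0, where b-k = 9.482
A = 1+m^2 = 9.398404
B = 2(m(b-k) - h) = 2(2.8980*9.482 + 2) = 58.957672
C = h^2 + (b-k)^2 - r^2 = 4 + 89.908324 - 9 = 84.908324
disc = B^2-4AC = 3476.0071 - 3192.0109 = 283.9962
disc > 0

2 intersection points


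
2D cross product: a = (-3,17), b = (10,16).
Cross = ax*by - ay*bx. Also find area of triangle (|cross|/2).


cross = -3*16 - 17*10 = -48 - 170 = -218
Triangle area = |-218|/2 = 218/2 = 109.0000

cross = -218, triangle area = 109.0000


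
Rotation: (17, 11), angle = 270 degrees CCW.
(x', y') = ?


cos(270) = 0, sin(270) = -1
x' = 17*0 - 11*(-1) = 11
y' = 17*(-1) + 11*0 = -17

(11, -17)


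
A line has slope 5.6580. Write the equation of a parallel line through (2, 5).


Parallel lines have equal slopes.
m2 = 5.6580
b2 = 5 - 5.6580*2 = -6.3160

y = 5.6580x - 6.3160


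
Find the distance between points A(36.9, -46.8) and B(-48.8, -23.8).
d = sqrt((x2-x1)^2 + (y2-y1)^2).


dx = -48.8 - 36.9 = -85.7
dy = -23.8 + 46.8 = 23
d = sqrt(7344.49 + 529) = sqrt(7873.49) = 88.7327

88.7327


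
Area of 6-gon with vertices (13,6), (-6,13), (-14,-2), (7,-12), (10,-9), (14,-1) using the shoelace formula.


sum(xi*y_{i+1}) = 13*13 - 6*(-2) - 14*(-12) + 7*(-9) + 10*(-1) + 14*6 = 360
sum(yi*x_{i+1}) = 6*(-6) + 13*(-14) - 2*7 - 12*10 - 9*14 - 1*13 = -491
Area = |360 + 491|/2 = 851/2 = 425.5000

425.5000 sq units


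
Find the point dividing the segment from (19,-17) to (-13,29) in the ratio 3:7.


Px = (3*(-13) + 7*19)/10 = 94/10 = 9.4000
Py = (3*29 + 7*(-17))/10 = -32/10 = -3.2000

P = (9.4000, -3.2000)


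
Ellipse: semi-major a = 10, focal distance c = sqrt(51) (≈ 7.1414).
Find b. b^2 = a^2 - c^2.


b^2 = 10^2 - (sqrt(51))^2 = 100 - 51 = 49
b = sqrt(49) = 7

b = 7


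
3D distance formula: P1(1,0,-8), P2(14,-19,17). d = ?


dx=13, dy=-19, dz=25
d = sqrt(169+361+625) = sqrt(1155) = 33.9853

33.9853


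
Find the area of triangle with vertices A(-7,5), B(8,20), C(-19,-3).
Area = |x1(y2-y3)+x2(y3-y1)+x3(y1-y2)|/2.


-7*(20+ 3) = -161
8*(-3-5) = -64
-19*(5-20) = 285
sum = 60
Area = |60|/2 = 30.0000

30.0000 sq units


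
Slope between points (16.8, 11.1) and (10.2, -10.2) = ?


dy = -10.2 - 11.1 = -21.3
dx = 10.2 - 16.8 = -6.6
m = -21.3/(-6.6) = 3.2273

m = 3.2273


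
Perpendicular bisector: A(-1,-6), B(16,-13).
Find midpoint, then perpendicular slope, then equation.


Midpoint = (7.5, -9.5)
Slope of AB = dy/dx = -7/17 = -0.4118
Perp slope = -dx/dy = 17/7 = 2.4286
b = My - (perp slope)*Mx = -9.5 + (17*7.5)/(-7) = -9.5 - 18.2143 = -27.7143

y = 2.4286x - 27.7143


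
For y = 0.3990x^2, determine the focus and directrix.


a = 0.3990
1/(4a) = 0.6266
Focus = (0, 0.6266)
Directrix: y = -0.6266

Focus = (0, 0.6266), Directrix: y = -0.6266


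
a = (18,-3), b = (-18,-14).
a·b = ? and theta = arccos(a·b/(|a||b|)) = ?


a·b = 18*(-18) - 3*(-14) = -324 + 42 = -282
|a| = sqrt(324+9) = 18.2483
|b| = sqrt(324+196) = 22.8035
cos(theta) = -282/(sqrt(333)*sqrt(520)) = -282/sqrt(173160) = -0.677681
theta = arccos(-282/sqrt(173160)) = 132.6627 degrees

a·b = -282, theta = 132.6627 deg


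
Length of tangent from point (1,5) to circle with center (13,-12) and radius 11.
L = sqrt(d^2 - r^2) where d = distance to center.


d = sqrt((1-13)^2 + (5+ 12)^2) = sqrt(144+289) = 20.8087
L = sqrt(433.0000 - 121) = sqrt(312.0000) = 17.6635

17.6635


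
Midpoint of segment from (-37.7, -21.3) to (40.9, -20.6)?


Mx = (-37.7 + 40.9)/2 = 3.2/2 = 1.6000
My = (-21.3 - 20.6)/2 = -41.9/2 = -20.9500

(1.6000, -20.9500)


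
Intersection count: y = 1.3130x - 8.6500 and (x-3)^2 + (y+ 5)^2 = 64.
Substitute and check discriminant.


Substitute y = 1.3130x - 8.6500: (x-3)^2 + (1.3130x- 8.6500+ 5)^2 = 64
Expand to Ax^2 + Bx + C = 0, where b-k = -3.65
A = 1+m^2 = 2.723969
B = 2(m(b-k) - h) = 2(1.3130*(-3.65) - 3) = -15.5849
C = h^2 + (b-k)^2 - r^2 = 9 + 13.3225 - 64 = -41.6775
disc = B^2-4AC = 242.8891 + 454.1129 = 697.0020
disc > 0

2 intersection points


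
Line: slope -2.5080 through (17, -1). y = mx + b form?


y + 1 = -2.5080(x - 17)
y = -2.5080x - 1 + 2.5080*17
y = -2.5080x + 41.6360

y = -2.5080x + 41.6360


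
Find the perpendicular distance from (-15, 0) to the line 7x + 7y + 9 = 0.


|7*(-15) + 7*0 + 9| = |-96| = 96
sqrt(49 + 49) = sqrt(98) = 9.8995
d = 96/sqrt(98) = 9.6975

9.6975


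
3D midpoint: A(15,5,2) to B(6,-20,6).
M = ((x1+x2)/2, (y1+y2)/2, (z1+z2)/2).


Mx = (15+6)/2 = 10.5000
My = (5- 20)/2 = -7.5000
Mz = (2+6)/2 = 4.0000

M = (10.5000, -7.5000, 4.0000)


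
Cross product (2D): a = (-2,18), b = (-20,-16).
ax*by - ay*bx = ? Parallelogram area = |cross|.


cross = -2*(-16) - 18*(-20) = 32 + 360 = 392
Parallelogram area = |392| = 392

cross = 392, parallelogram area = 392


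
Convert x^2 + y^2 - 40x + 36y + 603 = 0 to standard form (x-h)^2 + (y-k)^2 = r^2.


h = -D/2 = 40/2 = 20
k = -E/2 = -36/2 = -18
r^2 = h^2 + k^2 - F = 400 + 324 - 603 = 121
r = 11

Center (20, -18), radius = 11


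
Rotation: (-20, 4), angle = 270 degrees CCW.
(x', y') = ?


cos(270) = 0, sin(270) = -1
x' = -20*0 - 4*(-1) = 4
y' = -20*(-1) + 4*0 = 20

(4, 20)


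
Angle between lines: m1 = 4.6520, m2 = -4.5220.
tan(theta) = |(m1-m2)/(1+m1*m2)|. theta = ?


m1-m2 = 9.174
1+m1*m2 = -20.036344
tan(theta) = |9.174/(-20.036344)| = 0.457868
theta = arctan(|9.174/(-20.036344)|) = 24.6015 degrees (acute angle)

24.6015 degrees


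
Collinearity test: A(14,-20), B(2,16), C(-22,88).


14*(16-88) + 2*(88+ 20) - 22*(-20-16)
= -1008 + 216 + 792 = 0

Yes, collinear (determinant = 0)


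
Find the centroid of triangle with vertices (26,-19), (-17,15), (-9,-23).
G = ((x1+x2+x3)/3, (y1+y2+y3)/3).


Gx = (26- 17- 9)/3 = 0/3 = 0
Gy = (-19+15- 23)/3 = -27/3 = -9.0000

G = (0, -9.0000)


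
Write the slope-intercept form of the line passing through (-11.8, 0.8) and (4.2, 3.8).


m = (3.0)/(16.0) = 0.1875
b = y1 - m*x1 = 0.8 - (3.0*(-11.8))/(16.0) = 0.8 + 2.2125 = 3.0125

y = 0.1875x + 3.0125


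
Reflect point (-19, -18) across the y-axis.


Reflection rule for y-axis: (-x, y)
(-19, -18) -> (19, -18)

(19, -18)


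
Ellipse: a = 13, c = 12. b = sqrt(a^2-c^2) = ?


b^2 = 13^2 - (12)^2 = 169 - 144 = 25
b = sqrt(25) = 5

b = 5


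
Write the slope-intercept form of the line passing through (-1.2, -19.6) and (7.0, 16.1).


m = (35.7)/(8.2) = 4.3537
b = y1 - m*x1 = -19.6 - (35.7*(-1.2))/(8.2) = -19.6 + 5.2244 = -14.3756

y = 4.3537x - 14.3756


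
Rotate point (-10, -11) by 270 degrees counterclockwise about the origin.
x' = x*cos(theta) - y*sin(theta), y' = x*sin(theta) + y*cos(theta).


cos(270) = 0, sin(270) = -1
x' = -10*0 + 11*(-1) = -11
y' = -10*(-1) - 11*0 = 10

(-11, 10)


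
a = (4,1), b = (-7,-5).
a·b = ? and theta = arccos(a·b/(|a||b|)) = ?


a·b = 4*(-7) + 1*(-5) = -28 - 5 = -33
|a| = sqrt(16+1) = 4.1231
|b| = sqrt(49+25) = 8.6023
cos(theta) = -33/(sqrt(17)*sqrt(74)) = -33/sqrt(1258) = -0.930408
theta = arccos(-33/sqrt(1258)) = 158.4986 degrees

a·b = -33, theta = 158.4986 deg


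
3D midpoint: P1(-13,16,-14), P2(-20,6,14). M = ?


Mx = (-13- 20)/2 = -16.5000
My = (16+6)/2 = 11.0000
Mz = (-14+14)/2 = 0

M = (-16.5000, 11.0000, 0)


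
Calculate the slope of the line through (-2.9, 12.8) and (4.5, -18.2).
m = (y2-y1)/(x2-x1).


dy = -18.2 - 12.8 = -31.0
dx = 4.5 + 2.9 = 7.4
m = -31.0/7.4 = -4.1892

m = -4.1892


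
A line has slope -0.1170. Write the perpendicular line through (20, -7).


Perpendicular slope = -1/m1 = -1/(-0.1170) = 8.5470
b2 = y0 - m2*x0 = -7 + 20/(-0.1170) = -7 - 170.9402 = -177.9402

y = 8.5470x - 177.9402


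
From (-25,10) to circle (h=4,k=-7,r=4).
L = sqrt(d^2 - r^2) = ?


d = sqrt((-25-4)^2 + (10+ 7)^2) = sqrt(841+289) = 33.6155
L = sqrt(1130.0000 - 16) = sqrt(1114.0000) = 33.3766

33.3766


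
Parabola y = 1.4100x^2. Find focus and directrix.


a = 1.4100
1/(4a) = 0.1773
Focus = (0, 0.1773)
Directrix: y = -0.1773

Focus = (0, 0.1773), Directrix: y = -0.1773


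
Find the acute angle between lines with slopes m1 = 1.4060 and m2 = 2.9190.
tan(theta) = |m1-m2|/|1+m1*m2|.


m1-m2 = -1.513
1+m1*m2 = 5.104114
tan(theta) = |-1.513/5.104114| = 0.296428
theta = arctan(|-1.513/5.104114|) = 16.5113 degrees (acute angle)

16.5113 degrees


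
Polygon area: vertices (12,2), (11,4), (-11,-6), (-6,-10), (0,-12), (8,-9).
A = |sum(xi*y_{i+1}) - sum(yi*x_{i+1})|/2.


sum(xi*y_{i+1}) = 12*4 + 11*(-6) - 11*(-10) - 6*(-12) + 0*(-9) + 8*2 = 180
sum(yi*x_{i+1}) = 2*11 + 4*(-11) - 6*(-6) - 10*0 - 12*8 - 9*12 = -190
Area = |180 + 190|/2 = 370/2 = 185.0000

185.0000 sq units


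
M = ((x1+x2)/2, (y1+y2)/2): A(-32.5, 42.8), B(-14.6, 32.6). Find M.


Mx = (-32.5 - 14.6)/2 = -47.1/2 = -23.5500
My = (42.8 + 32.6)/2 = 75.4/2 = 37.7000

(-23.5500, 37.7000)


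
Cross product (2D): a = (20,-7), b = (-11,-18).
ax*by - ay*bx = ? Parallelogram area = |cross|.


cross = 20*(-18) + 7*(-11) = -360 - 77 = -437
Parallelogram area = |-437| = 437

cross = -437, parallelogram area = 437


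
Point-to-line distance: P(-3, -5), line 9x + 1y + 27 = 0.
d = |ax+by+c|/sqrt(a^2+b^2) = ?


|9*(-3) + 1*(-5) + 27| = |-5| = 5
sqrt(81 + 1) = sqrt(82) = 9.0554
d = 5/sqrt(82) = 0.5522

0.5522


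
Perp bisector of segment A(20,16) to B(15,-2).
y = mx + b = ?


Midpoint = (17.5, 7)
Slope of AB = dy/dx = -18/(-5) = 3.6000
Perp slope = -dx/dy = -5/18 = -0.2778
b = My - (perp slope)*Mx = 7 + (-5*17.5)/(-18) = 7 + 4.8611 = 11.8611

y = -0.2778x + 11.8611


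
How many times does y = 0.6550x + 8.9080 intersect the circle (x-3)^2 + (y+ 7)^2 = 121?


Substitute y = 0.6550x + 8.9080: (x-3)^2 + (0.6550x+8.9080+ 7)^2 = 121
Expand to Ax^2 + Bx + C = 0, where b-k = 15.908
A = 1+m^2 = 1.429025
B = 2(m(b-k) - h) = 2(0.6550*15.908 - 3) = 14.83948
C = h^2 + (b-k)^2 - r^2 = 9 + 253.064464 - 121 = 141.064464
disc = B^2-4AC = 220.2102 - 806.3386 = -586.1284
disc < 0

0 intersection points


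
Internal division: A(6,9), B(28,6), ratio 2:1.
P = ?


Px = (2*28 + 1*6)/3 = 62/3 = 20.6667
Py = (2*6 + 1*9)/3 = 21/3 = 7.0000

P = (20.6667, 7.0000)


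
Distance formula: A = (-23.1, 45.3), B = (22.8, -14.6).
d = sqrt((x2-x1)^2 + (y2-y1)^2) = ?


dx = 22.8 + 23.1 = 45.9
dy = -14.6 - 45.3 = -59.9
d = sqrt(2106.81 + 3588.01) = sqrt(5694.82) = 75.4640

75.4640


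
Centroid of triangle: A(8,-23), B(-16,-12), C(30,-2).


Gx = (8- 16+30)/3 = 22/3 = 7.3333
Gy = (-23- 12- 2)/3 = -37/3 = -12.3333

G = (7.3333, -12.3333)


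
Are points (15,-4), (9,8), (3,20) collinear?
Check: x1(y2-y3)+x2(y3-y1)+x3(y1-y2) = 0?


15*(8-20) + 9*(20+ 4) + 3*(-4-8)
= -180 + 216 - 36 = 0

Yes, collinear (determinant = 0)
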